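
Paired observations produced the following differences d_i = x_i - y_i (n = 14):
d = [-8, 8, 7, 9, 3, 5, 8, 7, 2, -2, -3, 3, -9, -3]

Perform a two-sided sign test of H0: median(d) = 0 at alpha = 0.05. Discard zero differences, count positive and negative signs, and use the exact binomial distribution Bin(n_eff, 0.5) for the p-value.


Step 1: Discard zero differences. Original n = 14; n_eff = number of nonzero differences = 14.
Nonzero differences (with sign): -8, +8, +7, +9, +3, +5, +8, +7, +2, -2, -3, +3, -9, -3
Step 2: Count signs: positive = 9, negative = 5.
Step 3: Under H0: P(positive) = 0.5, so the number of positives S ~ Bin(14, 0.5).
Step 4: Two-sided exact p-value = sum of Bin(14,0.5) probabilities at or below the observed probability = 0.423950.
Step 5: alpha = 0.05. fail to reject H0.

n_eff = 14, pos = 9, neg = 5, p = 0.423950, fail to reject H0.


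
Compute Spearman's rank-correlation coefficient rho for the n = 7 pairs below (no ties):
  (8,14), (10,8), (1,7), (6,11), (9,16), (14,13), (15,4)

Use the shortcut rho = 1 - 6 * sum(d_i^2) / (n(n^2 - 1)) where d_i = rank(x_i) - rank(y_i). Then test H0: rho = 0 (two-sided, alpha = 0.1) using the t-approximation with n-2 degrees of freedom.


Step 1: Rank x and y separately (midranks; no ties here).
rank(x): 8->3, 10->5, 1->1, 6->2, 9->4, 14->6, 15->7
rank(y): 14->6, 8->3, 7->2, 11->4, 16->7, 13->5, 4->1
Step 2: d_i = R_x(i) - R_y(i); compute d_i^2.
  (3-6)^2=9, (5-3)^2=4, (1-2)^2=1, (2-4)^2=4, (4-7)^2=9, (6-5)^2=1, (7-1)^2=36
sum(d^2) = 64.
Step 3: rho = 1 - 6*64 / (7*(7^2 - 1)) = 1 - 384/336 = -0.142857.
Step 4: Under H0, t = rho * sqrt((n-2)/(1-rho^2)) = -0.3227 ~ t(5).
Step 5: Two-sided p-value from the t-distribution with 5 df = 0.759945.
Step 6: alpha = 0.1. fail to reject H0.

rho = -0.1429, p = 0.759945, fail to reject H0 at alpha = 0.1.


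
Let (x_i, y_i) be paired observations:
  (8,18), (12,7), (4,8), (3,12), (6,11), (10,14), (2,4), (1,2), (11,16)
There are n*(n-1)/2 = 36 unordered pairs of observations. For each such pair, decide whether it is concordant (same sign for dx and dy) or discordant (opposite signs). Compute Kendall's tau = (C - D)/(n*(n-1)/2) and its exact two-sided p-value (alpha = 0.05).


Step 1: Enumerate the 36 unordered pairs (i,j) with i<j and classify each by sign(x_j-x_i) * sign(y_j-y_i).
  (1,2):dx=+4,dy=-11->D; (1,3):dx=-4,dy=-10->C; (1,4):dx=-5,dy=-6->C; (1,5):dx=-2,dy=-7->C
  (1,6):dx=+2,dy=-4->D; (1,7):dx=-6,dy=-14->C; (1,8):dx=-7,dy=-16->C; (1,9):dx=+3,dy=-2->D
  (2,3):dx=-8,dy=+1->D; (2,4):dx=-9,dy=+5->D; (2,5):dx=-6,dy=+4->D; (2,6):dx=-2,dy=+7->D
  (2,7):dx=-10,dy=-3->C; (2,8):dx=-11,dy=-5->C; (2,9):dx=-1,dy=+9->D; (3,4):dx=-1,dy=+4->D
  (3,5):dx=+2,dy=+3->C; (3,6):dx=+6,dy=+6->C; (3,7):dx=-2,dy=-4->C; (3,8):dx=-3,dy=-6->C
  (3,9):dx=+7,dy=+8->C; (4,5):dx=+3,dy=-1->D; (4,6):dx=+7,dy=+2->C; (4,7):dx=-1,dy=-8->C
  (4,8):dx=-2,dy=-10->C; (4,9):dx=+8,dy=+4->C; (5,6):dx=+4,dy=+3->C; (5,7):dx=-4,dy=-7->C
  (5,8):dx=-5,dy=-9->C; (5,9):dx=+5,dy=+5->C; (6,7):dx=-8,dy=-10->C; (6,8):dx=-9,dy=-12->C
  (6,9):dx=+1,dy=+2->C; (7,8):dx=-1,dy=-2->C; (7,9):dx=+9,dy=+12->C; (8,9):dx=+10,dy=+14->C
Step 2: C = 26, D = 10, total pairs = 36.
Step 3: tau = (C - D)/(n(n-1)/2) = (26 - 10)/36 = 0.444444.
Step 4: Exact two-sided p-value (enumerate n! = 362880 permutations of y under H0): p = 0.119439.
Step 5: alpha = 0.05. fail to reject H0.

tau_b = 0.4444 (C=26, D=10), p = 0.119439, fail to reject H0.


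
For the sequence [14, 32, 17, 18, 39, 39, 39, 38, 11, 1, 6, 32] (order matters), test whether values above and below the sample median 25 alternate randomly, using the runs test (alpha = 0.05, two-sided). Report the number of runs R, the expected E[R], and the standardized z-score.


Step 1: Compute median = 25; label A = above, B = below.
Labels in order: BABBAAAABBBA  (n_A = 6, n_B = 6)
Step 2: Count runs R = 6.
Step 3: Under H0 (random ordering), E[R] = 2*n_A*n_B/(n_A+n_B) + 1 = 2*6*6/12 + 1 = 7.0000.
        Var[R] = 2*n_A*n_B*(2*n_A*n_B - n_A - n_B) / ((n_A+n_B)^2 * (n_A+n_B-1)) = 4320/1584 = 2.7273.
        SD[R] = 1.6514.
Step 4: Continuity-corrected z = (R + 0.5 - E[R]) / SD[R] = (6 + 0.5 - 7.0000) / 1.6514 = -0.3028.
Step 5: Two-sided p-value via normal approximation = 2*(1 - Phi(|z|)) = 0.762069.
Step 6: alpha = 0.05. fail to reject H0.

R = 6, z = -0.3028, p = 0.762069, fail to reject H0.


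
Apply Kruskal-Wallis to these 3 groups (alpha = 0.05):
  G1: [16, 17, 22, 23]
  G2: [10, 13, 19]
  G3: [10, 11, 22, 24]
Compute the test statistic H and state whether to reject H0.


Step 1: Combine all N = 11 observations and assign midranks.
sorted (value, group, rank): (10,G2,1.5), (10,G3,1.5), (11,G3,3), (13,G2,4), (16,G1,5), (17,G1,6), (19,G2,7), (22,G1,8.5), (22,G3,8.5), (23,G1,10), (24,G3,11)
Step 2: Sum ranks within each group.
R_1 = 29.5 (n_1 = 4)
R_2 = 12.5 (n_2 = 3)
R_3 = 24 (n_3 = 4)
Step 3: H = 12/(N(N+1)) * sum(R_i^2/n_i) - 3(N+1)
     = 12/(11*12) * (29.5^2/4 + 12.5^2/3 + 24^2/4) - 3*12
     = 0.090909 * 413.646 - 36
     = 1.604167.
Step 4: Ties present; correction factor C = 1 - 12/(11^3 - 11) = 0.990909. Corrected H = 1.604167 / 0.990909 = 1.618884.
Step 5: Under H0, H ~ chi^2(2); p-value = 0.445106.
Step 6: alpha = 0.05. fail to reject H0.

H = 1.6189, df = 2, p = 0.445106, fail to reject H0.


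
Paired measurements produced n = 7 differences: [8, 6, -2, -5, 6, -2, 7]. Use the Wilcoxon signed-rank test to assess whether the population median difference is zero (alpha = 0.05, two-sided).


Step 1: Drop any zero differences (none here) and take |d_i|.
|d| = [8, 6, 2, 5, 6, 2, 7]
Step 2: Midrank |d_i| (ties get averaged ranks).
ranks: |8|->7, |6|->4.5, |2|->1.5, |5|->3, |6|->4.5, |2|->1.5, |7|->6
Step 3: Attach original signs; sum ranks with positive sign and with negative sign.
W+ = 7 + 4.5 + 4.5 + 6 = 22
W- = 1.5 + 3 + 1.5 = 6
(Check: W+ + W- = 28 should equal n(n+1)/2 = 28.)
Step 4: Test statistic W = min(W+, W-) = 6.
Step 5: Ties in |d|, so use the tie-corrected normal approximation.
        E[W] = n(n+1)/4 = 7*8/4 = 14.
        Tie groups: |d|=2 (t=2), |d|=6 (t=2); sum(t^3 - t) = 12.
        Var[W] = n(n+1)(2n+1)/24 - sum(t^3-t)/48 = 840/24 - 12/48 = 34.75.
        z = (W - E[W]) / sqrt(Var[W]) = (6 - 14) / 5.8949 = -1.3571.
        Two-sided p = 2*Phi(z) = 0.174749.
Step 6: alpha = 0.05. fail to reject H0.

W+ = 22, W- = 6, W = min = 6, p = 0.174749, fail to reject H0.


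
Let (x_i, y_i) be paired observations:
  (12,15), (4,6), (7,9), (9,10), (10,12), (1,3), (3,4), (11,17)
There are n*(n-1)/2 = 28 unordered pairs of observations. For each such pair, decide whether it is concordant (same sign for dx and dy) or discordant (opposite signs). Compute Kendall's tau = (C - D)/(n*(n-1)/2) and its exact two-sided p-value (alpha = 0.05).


Step 1: Enumerate the 28 unordered pairs (i,j) with i<j and classify each by sign(x_j-x_i) * sign(y_j-y_i).
  (1,2):dx=-8,dy=-9->C; (1,3):dx=-5,dy=-6->C; (1,4):dx=-3,dy=-5->C; (1,5):dx=-2,dy=-3->C
  (1,6):dx=-11,dy=-12->C; (1,7):dx=-9,dy=-11->C; (1,8):dx=-1,dy=+2->D; (2,3):dx=+3,dy=+3->C
  (2,4):dx=+5,dy=+4->C; (2,5):dx=+6,dy=+6->C; (2,6):dx=-3,dy=-3->C; (2,7):dx=-1,dy=-2->C
  (2,8):dx=+7,dy=+11->C; (3,4):dx=+2,dy=+1->C; (3,5):dx=+3,dy=+3->C; (3,6):dx=-6,dy=-6->C
  (3,7):dx=-4,dy=-5->C; (3,8):dx=+4,dy=+8->C; (4,5):dx=+1,dy=+2->C; (4,6):dx=-8,dy=-7->C
  (4,7):dx=-6,dy=-6->C; (4,8):dx=+2,dy=+7->C; (5,6):dx=-9,dy=-9->C; (5,7):dx=-7,dy=-8->C
  (5,8):dx=+1,dy=+5->C; (6,7):dx=+2,dy=+1->C; (6,8):dx=+10,dy=+14->C; (7,8):dx=+8,dy=+13->C
Step 2: C = 27, D = 1, total pairs = 28.
Step 3: tau = (C - D)/(n(n-1)/2) = (27 - 1)/28 = 0.928571.
Step 4: Exact two-sided p-value (enumerate n! = 40320 permutations of y under H0): p = 0.000397.
Step 5: alpha = 0.05. reject H0.

tau_b = 0.9286 (C=27, D=1), p = 0.000397, reject H0.


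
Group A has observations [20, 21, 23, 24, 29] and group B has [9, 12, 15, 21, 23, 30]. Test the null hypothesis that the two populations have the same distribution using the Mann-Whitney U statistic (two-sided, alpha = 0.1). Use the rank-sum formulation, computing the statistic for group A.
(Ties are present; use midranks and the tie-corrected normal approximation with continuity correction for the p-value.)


Step 1: Combine and sort all 11 observations; assign midranks.
sorted (value, group): (9,Y), (12,Y), (15,Y), (20,X), (21,X), (21,Y), (23,X), (23,Y), (24,X), (29,X), (30,Y)
ranks: 9->1, 12->2, 15->3, 20->4, 21->5.5, 21->5.5, 23->7.5, 23->7.5, 24->9, 29->10, 30->11
Step 2: Rank sum for X: R1 = 4 + 5.5 + 7.5 + 9 + 10 = 36.
Step 3: U_X = R1 - n1(n1+1)/2 = 36 - 5*6/2 = 36 - 15 = 21.
       U_Y = n1*n2 - U_X = 30 - 21 = 9.
Step 4: Ties are present, so use the tie-corrected normal approximation (with continuity correction) for the p-value.
Step 5: p-value = 0.313093; compare to alpha = 0.1. fail to reject H0.

U_X = 21, p = 0.313093, fail to reject H0 at alpha = 0.1.


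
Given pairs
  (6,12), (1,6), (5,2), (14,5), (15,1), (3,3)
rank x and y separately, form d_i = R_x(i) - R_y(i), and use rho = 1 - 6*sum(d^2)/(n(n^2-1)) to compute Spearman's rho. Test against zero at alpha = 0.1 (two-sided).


Step 1: Rank x and y separately (midranks; no ties here).
rank(x): 6->4, 1->1, 5->3, 14->5, 15->6, 3->2
rank(y): 12->6, 6->5, 2->2, 5->4, 1->1, 3->3
Step 2: d_i = R_x(i) - R_y(i); compute d_i^2.
  (4-6)^2=4, (1-5)^2=16, (3-2)^2=1, (5-4)^2=1, (6-1)^2=25, (2-3)^2=1
sum(d^2) = 48.
Step 3: rho = 1 - 6*48 / (6*(6^2 - 1)) = 1 - 288/210 = -0.371429.
Step 4: Under H0, t = rho * sqrt((n-2)/(1-rho^2)) = -0.8001 ~ t(4).
Step 5: Two-sided p-value from the t-distribution with 4 df = 0.468478.
Step 6: alpha = 0.1. fail to reject H0.

rho = -0.3714, p = 0.468478, fail to reject H0 at alpha = 0.1.


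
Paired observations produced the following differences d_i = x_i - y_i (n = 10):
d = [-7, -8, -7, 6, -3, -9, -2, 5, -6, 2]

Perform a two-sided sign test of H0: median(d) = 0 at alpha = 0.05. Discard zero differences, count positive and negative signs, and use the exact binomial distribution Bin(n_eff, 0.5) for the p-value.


Step 1: Discard zero differences. Original n = 10; n_eff = number of nonzero differences = 10.
Nonzero differences (with sign): -7, -8, -7, +6, -3, -9, -2, +5, -6, +2
Step 2: Count signs: positive = 3, negative = 7.
Step 3: Under H0: P(positive) = 0.5, so the number of positives S ~ Bin(10, 0.5).
Step 4: Two-sided exact p-value = sum of Bin(10,0.5) probabilities at or below the observed probability = 0.343750.
Step 5: alpha = 0.05. fail to reject H0.

n_eff = 10, pos = 3, neg = 7, p = 0.343750, fail to reject H0.


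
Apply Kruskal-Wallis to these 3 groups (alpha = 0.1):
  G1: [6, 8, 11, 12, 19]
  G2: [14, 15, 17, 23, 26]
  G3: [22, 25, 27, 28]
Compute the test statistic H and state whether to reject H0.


Step 1: Combine all N = 14 observations and assign midranks.
sorted (value, group, rank): (6,G1,1), (8,G1,2), (11,G1,3), (12,G1,4), (14,G2,5), (15,G2,6), (17,G2,7), (19,G1,8), (22,G3,9), (23,G2,10), (25,G3,11), (26,G2,12), (27,G3,13), (28,G3,14)
Step 2: Sum ranks within each group.
R_1 = 18 (n_1 = 5)
R_2 = 40 (n_2 = 5)
R_3 = 47 (n_3 = 4)
Step 3: H = 12/(N(N+1)) * sum(R_i^2/n_i) - 3(N+1)
     = 12/(14*15) * (18^2/5 + 40^2/5 + 47^2/4) - 3*15
     = 0.057143 * 937.05 - 45
     = 8.545714.
Step 4: No ties, so H is used without correction.
Step 5: Under H0, H ~ chi^2(2); p-value = 0.013942.
Step 6: alpha = 0.1. reject H0.

H = 8.5457, df = 2, p = 0.013942, reject H0.


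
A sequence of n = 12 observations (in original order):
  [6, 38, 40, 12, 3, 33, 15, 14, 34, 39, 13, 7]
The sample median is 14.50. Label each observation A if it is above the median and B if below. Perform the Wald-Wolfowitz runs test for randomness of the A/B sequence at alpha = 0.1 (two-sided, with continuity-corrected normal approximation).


Step 1: Compute median = 14.50; label A = above, B = below.
Labels in order: BAABBAABAABB  (n_A = 6, n_B = 6)
Step 2: Count runs R = 7.
Step 3: Under H0 (random ordering), E[R] = 2*n_A*n_B/(n_A+n_B) + 1 = 2*6*6/12 + 1 = 7.0000.
        Var[R] = 2*n_A*n_B*(2*n_A*n_B - n_A - n_B) / ((n_A+n_B)^2 * (n_A+n_B-1)) = 4320/1584 = 2.7273.
        SD[R] = 1.6514.
Step 4: R = E[R], so z = 0 with no continuity correction.
Step 5: Two-sided p-value via normal approximation = 2*(1 - Phi(|z|)) = 1.000000.
Step 6: alpha = 0.1. fail to reject H0.

R = 7, z = 0.0000, p = 1.000000, fail to reject H0.


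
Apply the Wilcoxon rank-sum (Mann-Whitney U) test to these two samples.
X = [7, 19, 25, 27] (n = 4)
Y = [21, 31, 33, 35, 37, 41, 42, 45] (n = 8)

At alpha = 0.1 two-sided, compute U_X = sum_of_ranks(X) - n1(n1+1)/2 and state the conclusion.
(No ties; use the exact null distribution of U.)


Step 1: Combine and sort all 12 observations; assign midranks.
sorted (value, group): (7,X), (19,X), (21,Y), (25,X), (27,X), (31,Y), (33,Y), (35,Y), (37,Y), (41,Y), (42,Y), (45,Y)
ranks: 7->1, 19->2, 21->3, 25->4, 27->5, 31->6, 33->7, 35->8, 37->9, 41->10, 42->11, 45->12
Step 2: Rank sum for X: R1 = 1 + 2 + 4 + 5 = 12.
Step 3: U_X = R1 - n1(n1+1)/2 = 12 - 4*5/2 = 12 - 10 = 2.
       U_Y = n1*n2 - U_X = 32 - 2 = 30.
Step 4: No ties, so the exact null distribution of U (based on enumerating the C(12,4) = 495 equally likely rank assignments) gives the two-sided p-value.
Step 5: p-value = 0.016162; compare to alpha = 0.1. reject H0.

U_X = 2, p = 0.016162, reject H0 at alpha = 0.1.


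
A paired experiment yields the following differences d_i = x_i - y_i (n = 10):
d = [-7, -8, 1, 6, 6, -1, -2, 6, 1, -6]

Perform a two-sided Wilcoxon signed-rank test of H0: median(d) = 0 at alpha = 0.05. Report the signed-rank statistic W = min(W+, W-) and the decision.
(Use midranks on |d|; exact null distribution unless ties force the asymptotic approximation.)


Step 1: Drop any zero differences (none here) and take |d_i|.
|d| = [7, 8, 1, 6, 6, 1, 2, 6, 1, 6]
Step 2: Midrank |d_i| (ties get averaged ranks).
ranks: |7|->9, |8|->10, |1|->2, |6|->6.5, |6|->6.5, |1|->2, |2|->4, |6|->6.5, |1|->2, |6|->6.5
Step 3: Attach original signs; sum ranks with positive sign and with negative sign.
W+ = 2 + 6.5 + 6.5 + 6.5 + 2 = 23.5
W- = 9 + 10 + 2 + 4 + 6.5 = 31.5
(Check: W+ + W- = 55 should equal n(n+1)/2 = 55.)
Step 4: Test statistic W = min(W+, W-) = 23.5.
Step 5: Ties in |d|, so use the tie-corrected normal approximation.
        E[W] = n(n+1)/4 = 10*11/4 = 27.5.
        Tie groups: |d|=1 (t=3), |d|=6 (t=4); sum(t^3 - t) = 84.
        Var[W] = n(n+1)(2n+1)/24 - sum(t^3-t)/48 = 2310/24 - 84/48 = 94.5.
        z = (W - E[W]) / sqrt(Var[W]) = (23.5 - 27.5) / 9.7211 = -0.4115.
        Two-sided p = 2*Phi(z) = 0.680724.
Step 6: alpha = 0.05. fail to reject H0.

W+ = 23.5, W- = 31.5, W = min = 23.5, p = 0.680724, fail to reject H0.


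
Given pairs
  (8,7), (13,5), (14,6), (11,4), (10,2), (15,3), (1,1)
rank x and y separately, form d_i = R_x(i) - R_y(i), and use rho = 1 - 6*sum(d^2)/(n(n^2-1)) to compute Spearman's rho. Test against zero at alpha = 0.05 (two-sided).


Step 1: Rank x and y separately (midranks; no ties here).
rank(x): 8->2, 13->5, 14->6, 11->4, 10->3, 15->7, 1->1
rank(y): 7->7, 5->5, 6->6, 4->4, 2->2, 3->3, 1->1
Step 2: d_i = R_x(i) - R_y(i); compute d_i^2.
  (2-7)^2=25, (5-5)^2=0, (6-6)^2=0, (4-4)^2=0, (3-2)^2=1, (7-3)^2=16, (1-1)^2=0
sum(d^2) = 42.
Step 3: rho = 1 - 6*42 / (7*(7^2 - 1)) = 1 - 252/336 = 0.250000.
Step 4: Under H0, t = rho * sqrt((n-2)/(1-rho^2)) = 0.5774 ~ t(5).
Step 5: Two-sided p-value from the t-distribution with 5 df = 0.588724.
Step 6: alpha = 0.05. fail to reject H0.

rho = 0.2500, p = 0.588724, fail to reject H0 at alpha = 0.05.


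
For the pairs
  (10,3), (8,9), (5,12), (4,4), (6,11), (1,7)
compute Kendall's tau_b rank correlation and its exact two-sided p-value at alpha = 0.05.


Step 1: Enumerate the 15 unordered pairs (i,j) with i<j and classify each by sign(x_j-x_i) * sign(y_j-y_i).
  (1,2):dx=-2,dy=+6->D; (1,3):dx=-5,dy=+9->D; (1,4):dx=-6,dy=+1->D; (1,5):dx=-4,dy=+8->D
  (1,6):dx=-9,dy=+4->D; (2,3):dx=-3,dy=+3->D; (2,4):dx=-4,dy=-5->C; (2,5):dx=-2,dy=+2->D
  (2,6):dx=-7,dy=-2->C; (3,4):dx=-1,dy=-8->C; (3,5):dx=+1,dy=-1->D; (3,6):dx=-4,dy=-5->C
  (4,5):dx=+2,dy=+7->C; (4,6):dx=-3,dy=+3->D; (5,6):dx=-5,dy=-4->C
Step 2: C = 6, D = 9, total pairs = 15.
Step 3: tau = (C - D)/(n(n-1)/2) = (6 - 9)/15 = -0.200000.
Step 4: Exact two-sided p-value (enumerate n! = 720 permutations of y under H0): p = 0.719444.
Step 5: alpha = 0.05. fail to reject H0.

tau_b = -0.2000 (C=6, D=9), p = 0.719444, fail to reject H0.


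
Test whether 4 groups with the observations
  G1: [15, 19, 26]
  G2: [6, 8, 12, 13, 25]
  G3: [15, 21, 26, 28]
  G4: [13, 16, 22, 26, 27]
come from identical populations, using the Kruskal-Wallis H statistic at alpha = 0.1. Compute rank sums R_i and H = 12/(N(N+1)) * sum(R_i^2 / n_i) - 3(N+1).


Step 1: Combine all N = 17 observations and assign midranks.
sorted (value, group, rank): (6,G2,1), (8,G2,2), (12,G2,3), (13,G2,4.5), (13,G4,4.5), (15,G1,6.5), (15,G3,6.5), (16,G4,8), (19,G1,9), (21,G3,10), (22,G4,11), (25,G2,12), (26,G1,14), (26,G3,14), (26,G4,14), (27,G4,16), (28,G3,17)
Step 2: Sum ranks within each group.
R_1 = 29.5 (n_1 = 3)
R_2 = 22.5 (n_2 = 5)
R_3 = 47.5 (n_3 = 4)
R_4 = 53.5 (n_4 = 5)
Step 3: H = 12/(N(N+1)) * sum(R_i^2/n_i) - 3(N+1)
     = 12/(17*18) * (29.5^2/3 + 22.5^2/5 + 47.5^2/4 + 53.5^2/5) - 3*18
     = 0.039216 * 1527.85 - 54
     = 5.915523.
Step 4: Ties present; correction factor C = 1 - 36/(17^3 - 17) = 0.992647. Corrected H = 5.915523 / 0.992647 = 5.959342.
Step 5: Under H0, H ~ chi^2(3); p-value = 0.113605.
Step 6: alpha = 0.1. fail to reject H0.

H = 5.9593, df = 3, p = 0.113605, fail to reject H0.


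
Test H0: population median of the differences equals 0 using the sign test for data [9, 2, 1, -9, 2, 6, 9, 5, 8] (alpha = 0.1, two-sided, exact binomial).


Step 1: Discard zero differences. Original n = 9; n_eff = number of nonzero differences = 9.
Nonzero differences (with sign): +9, +2, +1, -9, +2, +6, +9, +5, +8
Step 2: Count signs: positive = 8, negative = 1.
Step 3: Under H0: P(positive) = 0.5, so the number of positives S ~ Bin(9, 0.5).
Step 4: Two-sided exact p-value = sum of Bin(9,0.5) probabilities at or below the observed probability = 0.039062.
Step 5: alpha = 0.1. reject H0.

n_eff = 9, pos = 8, neg = 1, p = 0.039062, reject H0.


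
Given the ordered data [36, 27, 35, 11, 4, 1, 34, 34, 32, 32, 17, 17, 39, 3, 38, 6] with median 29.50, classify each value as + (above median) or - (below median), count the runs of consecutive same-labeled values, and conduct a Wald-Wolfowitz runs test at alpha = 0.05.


Step 1: Compute median = 29.50; label A = above, B = below.
Labels in order: ABABBBAAAABBABAB  (n_A = 8, n_B = 8)
Step 2: Count runs R = 10.
Step 3: Under H0 (random ordering), E[R] = 2*n_A*n_B/(n_A+n_B) + 1 = 2*8*8/16 + 1 = 9.0000.
        Var[R] = 2*n_A*n_B*(2*n_A*n_B - n_A - n_B) / ((n_A+n_B)^2 * (n_A+n_B-1)) = 14336/3840 = 3.7333.
        SD[R] = 1.9322.
Step 4: Continuity-corrected z = (R - 0.5 - E[R]) / SD[R] = (10 - 0.5 - 9.0000) / 1.9322 = 0.2588.
Step 5: Two-sided p-value via normal approximation = 2*(1 - Phi(|z|)) = 0.795809.
Step 6: alpha = 0.05. fail to reject H0.

R = 10, z = 0.2588, p = 0.795809, fail to reject H0.


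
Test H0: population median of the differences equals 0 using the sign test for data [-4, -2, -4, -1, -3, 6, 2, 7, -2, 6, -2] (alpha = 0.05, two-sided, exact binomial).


Step 1: Discard zero differences. Original n = 11; n_eff = number of nonzero differences = 11.
Nonzero differences (with sign): -4, -2, -4, -1, -3, +6, +2, +7, -2, +6, -2
Step 2: Count signs: positive = 4, negative = 7.
Step 3: Under H0: P(positive) = 0.5, so the number of positives S ~ Bin(11, 0.5).
Step 4: Two-sided exact p-value = sum of Bin(11,0.5) probabilities at or below the observed probability = 0.548828.
Step 5: alpha = 0.05. fail to reject H0.

n_eff = 11, pos = 4, neg = 7, p = 0.548828, fail to reject H0.


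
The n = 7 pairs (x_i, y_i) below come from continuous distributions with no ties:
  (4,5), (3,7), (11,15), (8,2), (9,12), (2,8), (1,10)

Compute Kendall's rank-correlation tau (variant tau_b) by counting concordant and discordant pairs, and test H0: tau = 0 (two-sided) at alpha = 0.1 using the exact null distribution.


Step 1: Enumerate the 21 unordered pairs (i,j) with i<j and classify each by sign(x_j-x_i) * sign(y_j-y_i).
  (1,2):dx=-1,dy=+2->D; (1,3):dx=+7,dy=+10->C; (1,4):dx=+4,dy=-3->D; (1,5):dx=+5,dy=+7->C
  (1,6):dx=-2,dy=+3->D; (1,7):dx=-3,dy=+5->D; (2,3):dx=+8,dy=+8->C; (2,4):dx=+5,dy=-5->D
  (2,5):dx=+6,dy=+5->C; (2,6):dx=-1,dy=+1->D; (2,7):dx=-2,dy=+3->D; (3,4):dx=-3,dy=-13->C
  (3,5):dx=-2,dy=-3->C; (3,6):dx=-9,dy=-7->C; (3,7):dx=-10,dy=-5->C; (4,5):dx=+1,dy=+10->C
  (4,6):dx=-6,dy=+6->D; (4,7):dx=-7,dy=+8->D; (5,6):dx=-7,dy=-4->C; (5,7):dx=-8,dy=-2->C
  (6,7):dx=-1,dy=+2->D
Step 2: C = 11, D = 10, total pairs = 21.
Step 3: tau = (C - D)/(n(n-1)/2) = (11 - 10)/21 = 0.047619.
Step 4: Exact two-sided p-value (enumerate n! = 5040 permutations of y under H0): p = 1.000000.
Step 5: alpha = 0.1. fail to reject H0.

tau_b = 0.0476 (C=11, D=10), p = 1.000000, fail to reject H0.


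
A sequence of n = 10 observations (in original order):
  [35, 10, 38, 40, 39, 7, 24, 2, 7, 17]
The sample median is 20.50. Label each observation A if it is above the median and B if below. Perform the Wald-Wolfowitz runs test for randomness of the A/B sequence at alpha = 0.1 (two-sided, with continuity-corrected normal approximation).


Step 1: Compute median = 20.50; label A = above, B = below.
Labels in order: ABAAABABBB  (n_A = 5, n_B = 5)
Step 2: Count runs R = 6.
Step 3: Under H0 (random ordering), E[R] = 2*n_A*n_B/(n_A+n_B) + 1 = 2*5*5/10 + 1 = 6.0000.
        Var[R] = 2*n_A*n_B*(2*n_A*n_B - n_A - n_B) / ((n_A+n_B)^2 * (n_A+n_B-1)) = 2000/900 = 2.2222.
        SD[R] = 1.4907.
Step 4: R = E[R], so z = 0 with no continuity correction.
Step 5: Two-sided p-value via normal approximation = 2*(1 - Phi(|z|)) = 1.000000.
Step 6: alpha = 0.1. fail to reject H0.

R = 6, z = 0.0000, p = 1.000000, fail to reject H0.


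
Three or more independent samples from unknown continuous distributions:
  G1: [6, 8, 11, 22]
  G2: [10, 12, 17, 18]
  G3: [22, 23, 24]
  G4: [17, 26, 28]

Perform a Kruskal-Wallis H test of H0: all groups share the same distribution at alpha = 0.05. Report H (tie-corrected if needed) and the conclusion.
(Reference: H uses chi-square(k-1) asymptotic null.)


Step 1: Combine all N = 14 observations and assign midranks.
sorted (value, group, rank): (6,G1,1), (8,G1,2), (10,G2,3), (11,G1,4), (12,G2,5), (17,G2,6.5), (17,G4,6.5), (18,G2,8), (22,G1,9.5), (22,G3,9.5), (23,G3,11), (24,G3,12), (26,G4,13), (28,G4,14)
Step 2: Sum ranks within each group.
R_1 = 16.5 (n_1 = 4)
R_2 = 22.5 (n_2 = 4)
R_3 = 32.5 (n_3 = 3)
R_4 = 33.5 (n_4 = 3)
Step 3: H = 12/(N(N+1)) * sum(R_i^2/n_i) - 3(N+1)
     = 12/(14*15) * (16.5^2/4 + 22.5^2/4 + 32.5^2/3 + 33.5^2/3) - 3*15
     = 0.057143 * 920.792 - 45
     = 7.616667.
Step 4: Ties present; correction factor C = 1 - 12/(14^3 - 14) = 0.995604. Corrected H = 7.616667 / 0.995604 = 7.650294.
Step 5: Under H0, H ~ chi^2(3); p-value = 0.053820.
Step 6: alpha = 0.05. fail to reject H0.

H = 7.6503, df = 3, p = 0.053820, fail to reject H0.


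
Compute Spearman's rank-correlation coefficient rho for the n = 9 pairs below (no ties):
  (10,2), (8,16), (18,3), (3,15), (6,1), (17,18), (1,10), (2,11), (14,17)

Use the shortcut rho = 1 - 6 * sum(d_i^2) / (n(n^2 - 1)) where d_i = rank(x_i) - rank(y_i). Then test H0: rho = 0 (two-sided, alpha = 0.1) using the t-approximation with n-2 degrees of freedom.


Step 1: Rank x and y separately (midranks; no ties here).
rank(x): 10->6, 8->5, 18->9, 3->3, 6->4, 17->8, 1->1, 2->2, 14->7
rank(y): 2->2, 16->7, 3->3, 15->6, 1->1, 18->9, 10->4, 11->5, 17->8
Step 2: d_i = R_x(i) - R_y(i); compute d_i^2.
  (6-2)^2=16, (5-7)^2=4, (9-3)^2=36, (3-6)^2=9, (4-1)^2=9, (8-9)^2=1, (1-4)^2=9, (2-5)^2=9, (7-8)^2=1
sum(d^2) = 94.
Step 3: rho = 1 - 6*94 / (9*(9^2 - 1)) = 1 - 564/720 = 0.216667.
Step 4: Under H0, t = rho * sqrt((n-2)/(1-rho^2)) = 0.5872 ~ t(7).
Step 5: Two-sided p-value from the t-distribution with 7 df = 0.575515.
Step 6: alpha = 0.1. fail to reject H0.

rho = 0.2167, p = 0.575515, fail to reject H0 at alpha = 0.1.


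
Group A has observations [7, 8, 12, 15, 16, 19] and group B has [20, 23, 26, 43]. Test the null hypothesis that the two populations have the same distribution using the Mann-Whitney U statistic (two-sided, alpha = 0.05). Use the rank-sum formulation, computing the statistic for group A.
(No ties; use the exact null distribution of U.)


Step 1: Combine and sort all 10 observations; assign midranks.
sorted (value, group): (7,X), (8,X), (12,X), (15,X), (16,X), (19,X), (20,Y), (23,Y), (26,Y), (43,Y)
ranks: 7->1, 8->2, 12->3, 15->4, 16->5, 19->6, 20->7, 23->8, 26->9, 43->10
Step 2: Rank sum for X: R1 = 1 + 2 + 3 + 4 + 5 + 6 = 21.
Step 3: U_X = R1 - n1(n1+1)/2 = 21 - 6*7/2 = 21 - 21 = 0.
       U_Y = n1*n2 - U_X = 24 - 0 = 24.
Step 4: No ties, so the exact null distribution of U (based on enumerating the C(10,6) = 210 equally likely rank assignments) gives the two-sided p-value.
Step 5: p-value = 0.009524; compare to alpha = 0.05. reject H0.

U_X = 0, p = 0.009524, reject H0 at alpha = 0.05.


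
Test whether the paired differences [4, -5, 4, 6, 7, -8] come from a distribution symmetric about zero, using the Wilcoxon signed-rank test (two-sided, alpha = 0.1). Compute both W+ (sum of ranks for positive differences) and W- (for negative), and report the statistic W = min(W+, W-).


Step 1: Drop any zero differences (none here) and take |d_i|.
|d| = [4, 5, 4, 6, 7, 8]
Step 2: Midrank |d_i| (ties get averaged ranks).
ranks: |4|->1.5, |5|->3, |4|->1.5, |6|->4, |7|->5, |8|->6
Step 3: Attach original signs; sum ranks with positive sign and with negative sign.
W+ = 1.5 + 1.5 + 4 + 5 = 12
W- = 3 + 6 = 9
(Check: W+ + W- = 21 should equal n(n+1)/2 = 21.)
Step 4: Test statistic W = min(W+, W-) = 9.
Step 5: Ties in |d|, so use the tie-corrected normal approximation.
        E[W] = n(n+1)/4 = 6*7/4 = 10.5.
        Tie groups: |d|=4 (t=2); sum(t^3 - t) = 6.
        Var[W] = n(n+1)(2n+1)/24 - sum(t^3-t)/48 = 546/24 - 6/48 = 22.625.
        z = (W - E[W]) / sqrt(Var[W]) = (9 - 10.5) / 4.7566 = -0.3154.
        Two-sided p = 2*Phi(z) = 0.752494.
Step 6: alpha = 0.1. fail to reject H0.

W+ = 12, W- = 9, W = min = 9, p = 0.752494, fail to reject H0.


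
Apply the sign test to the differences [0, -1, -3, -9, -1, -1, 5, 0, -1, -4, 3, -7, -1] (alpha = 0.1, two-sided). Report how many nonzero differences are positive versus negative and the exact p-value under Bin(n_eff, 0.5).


Step 1: Discard zero differences. Original n = 13; n_eff = number of nonzero differences = 11.
Nonzero differences (with sign): -1, -3, -9, -1, -1, +5, -1, -4, +3, -7, -1
Step 2: Count signs: positive = 2, negative = 9.
Step 3: Under H0: P(positive) = 0.5, so the number of positives S ~ Bin(11, 0.5).
Step 4: Two-sided exact p-value = sum of Bin(11,0.5) probabilities at or below the observed probability = 0.065430.
Step 5: alpha = 0.1. reject H0.

n_eff = 11, pos = 2, neg = 9, p = 0.065430, reject H0.


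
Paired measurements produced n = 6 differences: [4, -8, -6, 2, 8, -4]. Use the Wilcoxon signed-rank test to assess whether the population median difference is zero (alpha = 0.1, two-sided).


Step 1: Drop any zero differences (none here) and take |d_i|.
|d| = [4, 8, 6, 2, 8, 4]
Step 2: Midrank |d_i| (ties get averaged ranks).
ranks: |4|->2.5, |8|->5.5, |6|->4, |2|->1, |8|->5.5, |4|->2.5
Step 3: Attach original signs; sum ranks with positive sign and with negative sign.
W+ = 2.5 + 1 + 5.5 = 9
W- = 5.5 + 4 + 2.5 = 12
(Check: W+ + W- = 21 should equal n(n+1)/2 = 21.)
Step 4: Test statistic W = min(W+, W-) = 9.
Step 5: Ties in |d|, so use the tie-corrected normal approximation.
        E[W] = n(n+1)/4 = 6*7/4 = 10.5.
        Tie groups: |d|=4 (t=2), |d|=8 (t=2); sum(t^3 - t) = 12.
        Var[W] = n(n+1)(2n+1)/24 - sum(t^3-t)/48 = 546/24 - 12/48 = 22.5.
        z = (W - E[W]) / sqrt(Var[W]) = (9 - 10.5) / 4.7434 = -0.3162.
        Two-sided p = 2*Phi(z) = 0.751830.
Step 6: alpha = 0.1. fail to reject H0.

W+ = 9, W- = 12, W = min = 9, p = 0.751830, fail to reject H0.


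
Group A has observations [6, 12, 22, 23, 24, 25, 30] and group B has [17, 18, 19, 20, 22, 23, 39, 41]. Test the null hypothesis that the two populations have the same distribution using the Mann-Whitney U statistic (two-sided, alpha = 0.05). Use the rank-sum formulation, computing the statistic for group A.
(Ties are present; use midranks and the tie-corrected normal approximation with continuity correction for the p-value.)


Step 1: Combine and sort all 15 observations; assign midranks.
sorted (value, group): (6,X), (12,X), (17,Y), (18,Y), (19,Y), (20,Y), (22,X), (22,Y), (23,X), (23,Y), (24,X), (25,X), (30,X), (39,Y), (41,Y)
ranks: 6->1, 12->2, 17->3, 18->4, 19->5, 20->6, 22->7.5, 22->7.5, 23->9.5, 23->9.5, 24->11, 25->12, 30->13, 39->14, 41->15
Step 2: Rank sum for X: R1 = 1 + 2 + 7.5 + 9.5 + 11 + 12 + 13 = 56.
Step 3: U_X = R1 - n1(n1+1)/2 = 56 - 7*8/2 = 56 - 28 = 28.
       U_Y = n1*n2 - U_X = 56 - 28 = 28.
Step 4: Ties are present, so use the tie-corrected normal approximation (with continuity correction) for the p-value.
Step 5: p-value = 1.000000; compare to alpha = 0.05. fail to reject H0.

U_X = 28, p = 1.000000, fail to reject H0 at alpha = 0.05.


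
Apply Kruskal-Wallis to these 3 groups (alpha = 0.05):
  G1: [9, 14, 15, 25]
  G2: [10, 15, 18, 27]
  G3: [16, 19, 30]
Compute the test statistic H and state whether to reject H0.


Step 1: Combine all N = 11 observations and assign midranks.
sorted (value, group, rank): (9,G1,1), (10,G2,2), (14,G1,3), (15,G1,4.5), (15,G2,4.5), (16,G3,6), (18,G2,7), (19,G3,8), (25,G1,9), (27,G2,10), (30,G3,11)
Step 2: Sum ranks within each group.
R_1 = 17.5 (n_1 = 4)
R_2 = 23.5 (n_2 = 4)
R_3 = 25 (n_3 = 3)
Step 3: H = 12/(N(N+1)) * sum(R_i^2/n_i) - 3(N+1)
     = 12/(11*12) * (17.5^2/4 + 23.5^2/4 + 25^2/3) - 3*12
     = 0.090909 * 422.958 - 36
     = 2.450758.
Step 4: Ties present; correction factor C = 1 - 6/(11^3 - 11) = 0.995455. Corrected H = 2.450758 / 0.995455 = 2.461948.
Step 5: Under H0, H ~ chi^2(2); p-value = 0.292008.
Step 6: alpha = 0.05. fail to reject H0.

H = 2.4619, df = 2, p = 0.292008, fail to reject H0.


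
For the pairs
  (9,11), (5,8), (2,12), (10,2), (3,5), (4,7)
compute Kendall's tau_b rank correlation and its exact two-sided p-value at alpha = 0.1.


Step 1: Enumerate the 15 unordered pairs (i,j) with i<j and classify each by sign(x_j-x_i) * sign(y_j-y_i).
  (1,2):dx=-4,dy=-3->C; (1,3):dx=-7,dy=+1->D; (1,4):dx=+1,dy=-9->D; (1,5):dx=-6,dy=-6->C
  (1,6):dx=-5,dy=-4->C; (2,3):dx=-3,dy=+4->D; (2,4):dx=+5,dy=-6->D; (2,5):dx=-2,dy=-3->C
  (2,6):dx=-1,dy=-1->C; (3,4):dx=+8,dy=-10->D; (3,5):dx=+1,dy=-7->D; (3,6):dx=+2,dy=-5->D
  (4,5):dx=-7,dy=+3->D; (4,6):dx=-6,dy=+5->D; (5,6):dx=+1,dy=+2->C
Step 2: C = 6, D = 9, total pairs = 15.
Step 3: tau = (C - D)/(n(n-1)/2) = (6 - 9)/15 = -0.200000.
Step 4: Exact two-sided p-value (enumerate n! = 720 permutations of y under H0): p = 0.719444.
Step 5: alpha = 0.1. fail to reject H0.

tau_b = -0.2000 (C=6, D=9), p = 0.719444, fail to reject H0.


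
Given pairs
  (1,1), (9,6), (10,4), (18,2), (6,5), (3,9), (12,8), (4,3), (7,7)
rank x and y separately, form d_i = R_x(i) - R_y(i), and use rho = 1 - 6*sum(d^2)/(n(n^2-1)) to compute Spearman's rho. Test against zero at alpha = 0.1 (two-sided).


Step 1: Rank x and y separately (midranks; no ties here).
rank(x): 1->1, 9->6, 10->7, 18->9, 6->4, 3->2, 12->8, 4->3, 7->5
rank(y): 1->1, 6->6, 4->4, 2->2, 5->5, 9->9, 8->8, 3->3, 7->7
Step 2: d_i = R_x(i) - R_y(i); compute d_i^2.
  (1-1)^2=0, (6-6)^2=0, (7-4)^2=9, (9-2)^2=49, (4-5)^2=1, (2-9)^2=49, (8-8)^2=0, (3-3)^2=0, (5-7)^2=4
sum(d^2) = 112.
Step 3: rho = 1 - 6*112 / (9*(9^2 - 1)) = 1 - 672/720 = 0.066667.
Step 4: Under H0, t = rho * sqrt((n-2)/(1-rho^2)) = 0.1768 ~ t(7).
Step 5: Two-sided p-value from the t-distribution with 7 df = 0.864690.
Step 6: alpha = 0.1. fail to reject H0.

rho = 0.0667, p = 0.864690, fail to reject H0 at alpha = 0.1.


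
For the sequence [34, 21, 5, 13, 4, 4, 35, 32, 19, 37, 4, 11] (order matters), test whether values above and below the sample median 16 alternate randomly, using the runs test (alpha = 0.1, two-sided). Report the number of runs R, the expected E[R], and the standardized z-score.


Step 1: Compute median = 16; label A = above, B = below.
Labels in order: AABBBBAAAABB  (n_A = 6, n_B = 6)
Step 2: Count runs R = 4.
Step 3: Under H0 (random ordering), E[R] = 2*n_A*n_B/(n_A+n_B) + 1 = 2*6*6/12 + 1 = 7.0000.
        Var[R] = 2*n_A*n_B*(2*n_A*n_B - n_A - n_B) / ((n_A+n_B)^2 * (n_A+n_B-1)) = 4320/1584 = 2.7273.
        SD[R] = 1.6514.
Step 4: Continuity-corrected z = (R + 0.5 - E[R]) / SD[R] = (4 + 0.5 - 7.0000) / 1.6514 = -1.5138.
Step 5: Two-sided p-value via normal approximation = 2*(1 - Phi(|z|)) = 0.130070.
Step 6: alpha = 0.1. fail to reject H0.

R = 4, z = -1.5138, p = 0.130070, fail to reject H0.


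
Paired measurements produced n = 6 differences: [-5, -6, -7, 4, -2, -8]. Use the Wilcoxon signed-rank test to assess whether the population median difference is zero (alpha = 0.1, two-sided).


Step 1: Drop any zero differences (none here) and take |d_i|.
|d| = [5, 6, 7, 4, 2, 8]
Step 2: Midrank |d_i| (ties get averaged ranks).
ranks: |5|->3, |6|->4, |7|->5, |4|->2, |2|->1, |8|->6
Step 3: Attach original signs; sum ranks with positive sign and with negative sign.
W+ = 2 = 2
W- = 3 + 4 + 5 + 1 + 6 = 19
(Check: W+ + W- = 21 should equal n(n+1)/2 = 21.)
Step 4: Test statistic W = min(W+, W-) = 2.
Step 5: No ties, so the exact null distribution over the 2^6 = 64 sign assignments gives the two-sided p-value = 0.093750.
Step 6: alpha = 0.1. reject H0.

W+ = 2, W- = 19, W = min = 2, p = 0.093750, reject H0.


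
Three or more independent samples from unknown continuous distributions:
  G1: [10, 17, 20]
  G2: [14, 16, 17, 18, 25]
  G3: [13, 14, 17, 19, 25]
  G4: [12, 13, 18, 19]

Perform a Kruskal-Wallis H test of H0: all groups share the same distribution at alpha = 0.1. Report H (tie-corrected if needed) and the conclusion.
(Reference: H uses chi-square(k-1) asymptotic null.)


Step 1: Combine all N = 17 observations and assign midranks.
sorted (value, group, rank): (10,G1,1), (12,G4,2), (13,G3,3.5), (13,G4,3.5), (14,G2,5.5), (14,G3,5.5), (16,G2,7), (17,G1,9), (17,G2,9), (17,G3,9), (18,G2,11.5), (18,G4,11.5), (19,G3,13.5), (19,G4,13.5), (20,G1,15), (25,G2,16.5), (25,G3,16.5)
Step 2: Sum ranks within each group.
R_1 = 25 (n_1 = 3)
R_2 = 49.5 (n_2 = 5)
R_3 = 48 (n_3 = 5)
R_4 = 30.5 (n_4 = 4)
Step 3: H = 12/(N(N+1)) * sum(R_i^2/n_i) - 3(N+1)
     = 12/(17*18) * (25^2/3 + 49.5^2/5 + 48^2/5 + 30.5^2/4) - 3*18
     = 0.039216 * 1391.75 - 54
     = 0.578268.
Step 4: Ties present; correction factor C = 1 - 54/(17^3 - 17) = 0.988971. Corrected H = 0.578268 / 0.988971 = 0.584717.
Step 5: Under H0, H ~ chi^2(3); p-value = 0.899922.
Step 6: alpha = 0.1. fail to reject H0.

H = 0.5847, df = 3, p = 0.899922, fail to reject H0.


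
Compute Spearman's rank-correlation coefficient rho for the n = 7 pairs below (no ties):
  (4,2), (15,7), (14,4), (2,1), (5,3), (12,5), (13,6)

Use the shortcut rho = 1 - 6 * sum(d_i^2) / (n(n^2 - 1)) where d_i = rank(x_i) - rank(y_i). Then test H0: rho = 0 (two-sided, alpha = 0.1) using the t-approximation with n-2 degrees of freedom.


Step 1: Rank x and y separately (midranks; no ties here).
rank(x): 4->2, 15->7, 14->6, 2->1, 5->3, 12->4, 13->5
rank(y): 2->2, 7->7, 4->4, 1->1, 3->3, 5->5, 6->6
Step 2: d_i = R_x(i) - R_y(i); compute d_i^2.
  (2-2)^2=0, (7-7)^2=0, (6-4)^2=4, (1-1)^2=0, (3-3)^2=0, (4-5)^2=1, (5-6)^2=1
sum(d^2) = 6.
Step 3: rho = 1 - 6*6 / (7*(7^2 - 1)) = 1 - 36/336 = 0.892857.
Step 4: Under H0, t = rho * sqrt((n-2)/(1-rho^2)) = 4.4333 ~ t(5).
Step 5: Two-sided p-value from the t-distribution with 5 df = 0.006807.
Step 6: alpha = 0.1. reject H0.

rho = 0.8929, p = 0.006807, reject H0 at alpha = 0.1.


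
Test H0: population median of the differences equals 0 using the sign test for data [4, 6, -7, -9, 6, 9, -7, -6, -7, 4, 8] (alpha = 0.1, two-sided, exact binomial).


Step 1: Discard zero differences. Original n = 11; n_eff = number of nonzero differences = 11.
Nonzero differences (with sign): +4, +6, -7, -9, +6, +9, -7, -6, -7, +4, +8
Step 2: Count signs: positive = 6, negative = 5.
Step 3: Under H0: P(positive) = 0.5, so the number of positives S ~ Bin(11, 0.5).
Step 4: Two-sided exact p-value = sum of Bin(11,0.5) probabilities at or below the observed probability = 1.000000.
Step 5: alpha = 0.1. fail to reject H0.

n_eff = 11, pos = 6, neg = 5, p = 1.000000, fail to reject H0.


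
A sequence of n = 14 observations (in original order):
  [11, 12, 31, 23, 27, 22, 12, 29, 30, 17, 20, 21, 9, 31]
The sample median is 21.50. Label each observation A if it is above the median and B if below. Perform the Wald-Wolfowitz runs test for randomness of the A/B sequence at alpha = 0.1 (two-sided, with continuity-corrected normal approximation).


Step 1: Compute median = 21.50; label A = above, B = below.
Labels in order: BBAAAABAABBBBA  (n_A = 7, n_B = 7)
Step 2: Count runs R = 6.
Step 3: Under H0 (random ordering), E[R] = 2*n_A*n_B/(n_A+n_B) + 1 = 2*7*7/14 + 1 = 8.0000.
        Var[R] = 2*n_A*n_B*(2*n_A*n_B - n_A - n_B) / ((n_A+n_B)^2 * (n_A+n_B-1)) = 8232/2548 = 3.2308.
        SD[R] = 1.7974.
Step 4: Continuity-corrected z = (R + 0.5 - E[R]) / SD[R] = (6 + 0.5 - 8.0000) / 1.7974 = -0.8345.
Step 5: Two-sided p-value via normal approximation = 2*(1 - Phi(|z|)) = 0.403986.
Step 6: alpha = 0.1. fail to reject H0.

R = 6, z = -0.8345, p = 0.403986, fail to reject H0.


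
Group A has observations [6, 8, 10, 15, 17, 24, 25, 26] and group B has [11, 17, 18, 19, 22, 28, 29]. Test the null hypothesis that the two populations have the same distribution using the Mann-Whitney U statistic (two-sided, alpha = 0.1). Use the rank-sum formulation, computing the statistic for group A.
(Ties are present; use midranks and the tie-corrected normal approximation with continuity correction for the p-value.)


Step 1: Combine and sort all 15 observations; assign midranks.
sorted (value, group): (6,X), (8,X), (10,X), (11,Y), (15,X), (17,X), (17,Y), (18,Y), (19,Y), (22,Y), (24,X), (25,X), (26,X), (28,Y), (29,Y)
ranks: 6->1, 8->2, 10->3, 11->4, 15->5, 17->6.5, 17->6.5, 18->8, 19->9, 22->10, 24->11, 25->12, 26->13, 28->14, 29->15
Step 2: Rank sum for X: R1 = 1 + 2 + 3 + 5 + 6.5 + 11 + 12 + 13 = 53.5.
Step 3: U_X = R1 - n1(n1+1)/2 = 53.5 - 8*9/2 = 53.5 - 36 = 17.5.
       U_Y = n1*n2 - U_X = 56 - 17.5 = 38.5.
Step 4: Ties are present, so use the tie-corrected normal approximation (with continuity correction) for the p-value.
Step 5: p-value = 0.246738; compare to alpha = 0.1. fail to reject H0.

U_X = 17.5, p = 0.246738, fail to reject H0 at alpha = 0.1.


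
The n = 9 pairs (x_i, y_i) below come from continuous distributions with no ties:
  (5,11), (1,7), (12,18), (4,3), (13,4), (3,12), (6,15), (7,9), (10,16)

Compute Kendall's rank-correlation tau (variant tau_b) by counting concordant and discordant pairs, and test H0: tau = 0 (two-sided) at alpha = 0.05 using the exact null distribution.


Step 1: Enumerate the 36 unordered pairs (i,j) with i<j and classify each by sign(x_j-x_i) * sign(y_j-y_i).
  (1,2):dx=-4,dy=-4->C; (1,3):dx=+7,dy=+7->C; (1,4):dx=-1,dy=-8->C; (1,5):dx=+8,dy=-7->D
  (1,6):dx=-2,dy=+1->D; (1,7):dx=+1,dy=+4->C; (1,8):dx=+2,dy=-2->D; (1,9):dx=+5,dy=+5->C
  (2,3):dx=+11,dy=+11->C; (2,4):dx=+3,dy=-4->D; (2,5):dx=+12,dy=-3->D; (2,6):dx=+2,dy=+5->C
  (2,7):dx=+5,dy=+8->C; (2,8):dx=+6,dy=+2->C; (2,9):dx=+9,dy=+9->C; (3,4):dx=-8,dy=-15->C
  (3,5):dx=+1,dy=-14->D; (3,6):dx=-9,dy=-6->C; (3,7):dx=-6,dy=-3->C; (3,8):dx=-5,dy=-9->C
  (3,9):dx=-2,dy=-2->C; (4,5):dx=+9,dy=+1->C; (4,6):dx=-1,dy=+9->D; (4,7):dx=+2,dy=+12->C
  (4,8):dx=+3,dy=+6->C; (4,9):dx=+6,dy=+13->C; (5,6):dx=-10,dy=+8->D; (5,7):dx=-7,dy=+11->D
  (5,8):dx=-6,dy=+5->D; (5,9):dx=-3,dy=+12->D; (6,7):dx=+3,dy=+3->C; (6,8):dx=+4,dy=-3->D
  (6,9):dx=+7,dy=+4->C; (7,8):dx=+1,dy=-6->D; (7,9):dx=+4,dy=+1->C; (8,9):dx=+3,dy=+7->C
Step 2: C = 23, D = 13, total pairs = 36.
Step 3: tau = (C - D)/(n(n-1)/2) = (23 - 13)/36 = 0.277778.
Step 4: Exact two-sided p-value (enumerate n! = 362880 permutations of y under H0): p = 0.358488.
Step 5: alpha = 0.05. fail to reject H0.

tau_b = 0.2778 (C=23, D=13), p = 0.358488, fail to reject H0.


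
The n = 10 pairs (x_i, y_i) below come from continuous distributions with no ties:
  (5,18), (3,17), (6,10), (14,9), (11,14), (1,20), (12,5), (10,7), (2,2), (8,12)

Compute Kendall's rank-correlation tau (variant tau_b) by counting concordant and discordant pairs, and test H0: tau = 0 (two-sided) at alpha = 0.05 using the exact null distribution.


Step 1: Enumerate the 45 unordered pairs (i,j) with i<j and classify each by sign(x_j-x_i) * sign(y_j-y_i).
  (1,2):dx=-2,dy=-1->C; (1,3):dx=+1,dy=-8->D; (1,4):dx=+9,dy=-9->D; (1,5):dx=+6,dy=-4->D
  (1,6):dx=-4,dy=+2->D; (1,7):dx=+7,dy=-13->D; (1,8):dx=+5,dy=-11->D; (1,9):dx=-3,dy=-16->C
  (1,10):dx=+3,dy=-6->D; (2,3):dx=+3,dy=-7->D; (2,4):dx=+11,dy=-8->D; (2,5):dx=+8,dy=-3->D
  (2,6):dx=-2,dy=+3->D; (2,7):dx=+9,dy=-12->D; (2,8):dx=+7,dy=-10->D; (2,9):dx=-1,dy=-15->C
  (2,10):dx=+5,dy=-5->D; (3,4):dx=+8,dy=-1->D; (3,5):dx=+5,dy=+4->C; (3,6):dx=-5,dy=+10->D
  (3,7):dx=+6,dy=-5->D; (3,8):dx=+4,dy=-3->D; (3,9):dx=-4,dy=-8->C; (3,10):dx=+2,dy=+2->C
  (4,5):dx=-3,dy=+5->D; (4,6):dx=-13,dy=+11->D; (4,7):dx=-2,dy=-4->C; (4,8):dx=-4,dy=-2->C
  (4,9):dx=-12,dy=-7->C; (4,10):dx=-6,dy=+3->D; (5,6):dx=-10,dy=+6->D; (5,7):dx=+1,dy=-9->D
  (5,8):dx=-1,dy=-7->C; (5,9):dx=-9,dy=-12->C; (5,10):dx=-3,dy=-2->C; (6,7):dx=+11,dy=-15->D
  (6,8):dx=+9,dy=-13->D; (6,9):dx=+1,dy=-18->D; (6,10):dx=+7,dy=-8->D; (7,8):dx=-2,dy=+2->D
  (7,9):dx=-10,dy=-3->C; (7,10):dx=-4,dy=+7->D; (8,9):dx=-8,dy=-5->C; (8,10):dx=-2,dy=+5->D
  (9,10):dx=+6,dy=+10->C
Step 2: C = 15, D = 30, total pairs = 45.
Step 3: tau = (C - D)/(n(n-1)/2) = (15 - 30)/45 = -0.333333.
Step 4: Exact two-sided p-value (enumerate n! = 3628800 permutations of y under H0): p = 0.216373.
Step 5: alpha = 0.05. fail to reject H0.

tau_b = -0.3333 (C=15, D=30), p = 0.216373, fail to reject H0.
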